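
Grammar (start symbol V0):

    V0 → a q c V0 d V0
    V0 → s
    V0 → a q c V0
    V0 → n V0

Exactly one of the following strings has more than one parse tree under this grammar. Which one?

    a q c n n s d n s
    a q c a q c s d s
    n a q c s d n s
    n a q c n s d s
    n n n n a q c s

a q c n n s d n s: 1 tree
a q c a q c s d s: 2 trees
n a q c s d n s: 1 tree
n a q c n s d s: 1 tree
n n n n a q c s: 1 tree

a q c a q c s d s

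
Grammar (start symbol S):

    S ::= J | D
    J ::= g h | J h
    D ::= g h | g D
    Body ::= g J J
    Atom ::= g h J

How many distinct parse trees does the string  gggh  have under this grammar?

Parse trees for gggh:
  [S [D g [D g [D g h]]]]

1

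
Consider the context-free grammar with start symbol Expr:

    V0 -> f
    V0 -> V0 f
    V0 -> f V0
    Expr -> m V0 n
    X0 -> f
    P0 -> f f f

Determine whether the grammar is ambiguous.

Witness: m f f n

Derivation 1: Expr ⇒ m V0 n ⇒ m V0 f n ⇒ m f f n
Derivation 2: Expr ⇒ m V0 n ⇒ m f V0 n ⇒ m f f n

Two distinct leftmost derivations for the same string.

Ambiguous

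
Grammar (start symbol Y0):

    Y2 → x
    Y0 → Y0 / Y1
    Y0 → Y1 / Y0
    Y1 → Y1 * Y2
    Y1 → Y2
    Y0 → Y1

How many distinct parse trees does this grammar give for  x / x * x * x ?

Parse trees for x / x * x * x:
  [Y0 [Y0 [Y1 [Y2 x]]] / [Y1 [Y1 [Y1 [Y2 x]] * [Y2 x]] * [Y2 x]]]
  [Y0 [Y1 [Y2 x]] / [Y0 [Y1 [Y1 [Y1 [Y2 x]] * [Y2 x]] * [Y2 x]]]]

2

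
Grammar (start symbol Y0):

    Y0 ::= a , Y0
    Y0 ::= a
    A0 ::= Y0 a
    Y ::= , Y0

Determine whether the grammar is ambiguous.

Unambiguous

(A0, Y are unreachable from Y0, so their rules don't affect L(Y0).) Right-recursive list with a separator: after each atom, whether the separator follows determines the rule. One parse per string.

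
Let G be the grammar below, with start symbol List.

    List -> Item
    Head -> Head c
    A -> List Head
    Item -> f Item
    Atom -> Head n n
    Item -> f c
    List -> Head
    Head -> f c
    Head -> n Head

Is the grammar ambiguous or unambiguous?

Witness: f c

Derivation 1: List ⇒ Item ⇒ f c
Derivation 2: List ⇒ Head ⇒ f c

Two distinct leftmost derivations for the same string.

Ambiguous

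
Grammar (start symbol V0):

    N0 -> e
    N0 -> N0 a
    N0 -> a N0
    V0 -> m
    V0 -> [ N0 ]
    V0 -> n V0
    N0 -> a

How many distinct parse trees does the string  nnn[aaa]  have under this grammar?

Parse trees for nnn[aaa]:
  [V0 n [V0 n [V0 n [V0 [ [N0 [N0 [N0 a] a] a] ]]]]]
  [V0 n [V0 n [V0 n [V0 [ [N0 [N0 a [N0 a]] a] ]]]]]
  [V0 n [V0 n [V0 n [V0 [ [N0 a [N0 [N0 a] a]] ]]]]]
  [V0 n [V0 n [V0 n [V0 [ [N0 a [N0 a [N0 a]]] ]]]]]

4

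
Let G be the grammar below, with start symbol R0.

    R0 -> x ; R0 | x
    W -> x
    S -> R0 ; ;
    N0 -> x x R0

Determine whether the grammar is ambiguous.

Unambiguous

(W, S, N0 are unreachable from R0, so their rules don't affect L(R0).) The reachable grammar is A → atom sep A | atom. Each atom is followed by either the separator (recurse) or end-of-string (stop) — no choice point.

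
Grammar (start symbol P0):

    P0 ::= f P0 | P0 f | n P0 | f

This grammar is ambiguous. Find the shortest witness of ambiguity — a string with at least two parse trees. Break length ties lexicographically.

length 1: no string has ≥2 trees
length 2: f f has 2 parse trees

Two derivations of f f:
  P0 ⇒ f P0 ⇒ f f
  P0 ⇒ P0 f ⇒ f f

f f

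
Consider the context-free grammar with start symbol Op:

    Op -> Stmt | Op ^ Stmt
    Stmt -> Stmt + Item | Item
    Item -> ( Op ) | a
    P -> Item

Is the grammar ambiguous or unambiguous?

Only Op, Stmt, Item are reachable from Op; ignoring the rest: The grammar is stratified — Op handles '^' (left-recursive), Stmt handles '+', Item atoms. Each operator has a fixed associativity and precedence level, so every string has one parse.

Unambiguous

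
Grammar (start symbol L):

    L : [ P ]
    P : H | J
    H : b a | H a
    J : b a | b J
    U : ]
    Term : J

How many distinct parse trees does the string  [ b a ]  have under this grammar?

2

Parse trees for [ b a ]:
  [L [ [P [H b a]] ]]
  [L [ [P [J b a]] ]]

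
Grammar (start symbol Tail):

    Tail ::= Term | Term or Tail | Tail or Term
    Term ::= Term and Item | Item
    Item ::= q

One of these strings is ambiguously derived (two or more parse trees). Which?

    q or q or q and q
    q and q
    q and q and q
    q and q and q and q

q or q or q and q: 4 trees
q and q: 1 tree
q and q and q: 1 tree
q and q and q and q: 1 tree

q or q or q and q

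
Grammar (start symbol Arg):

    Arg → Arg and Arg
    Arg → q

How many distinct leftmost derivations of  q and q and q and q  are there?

5

Parse trees for q and q and q and q:
  [Arg [Arg q] and [Arg [Arg q] and [Arg [Arg q] and [Arg q]]]]
  [Arg [Arg q] and [Arg [Arg [Arg q] and [Arg q]] and [Arg q]]]
  [Arg [Arg [Arg q] and [Arg q]] and [Arg [Arg q] and [Arg q]]]
  [Arg [Arg [Arg q] and [Arg [Arg q] and [Arg q]]] and [Arg q]]
  [Arg [Arg [Arg [Arg q] and [Arg q]] and [Arg q]] and [Arg q]]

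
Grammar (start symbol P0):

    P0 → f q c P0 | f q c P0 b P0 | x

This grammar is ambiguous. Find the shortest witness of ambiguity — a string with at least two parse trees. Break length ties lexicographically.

length 1: no string has ≥2 trees
length 4: no string has ≥2 trees
length 6: no string has ≥2 trees
length 7: no string has ≥2 trees
length 9: f q c f q c x b x has 2 parse trees

Two derivations of f q c f q c x b x:
  P0 ⇒ f q c P0 ⇒ f q c f q c P0 b P0 ⇒ f q c f q c x b P0 ⇒ f q c f q c x b x
  P0 ⇒ f q c P0 b P0 ⇒ f q c f q c P0 b P0 ⇒ f q c f q c x b P0 ⇒ f q c f q c x b x

f q c f q c x b x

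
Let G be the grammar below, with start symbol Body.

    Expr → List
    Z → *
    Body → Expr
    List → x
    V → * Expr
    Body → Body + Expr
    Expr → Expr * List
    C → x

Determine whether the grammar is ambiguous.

Only Body, Expr, List are reachable from Body; ignoring the rest: This is a standard precedence ladder (Body over Expr over List), with each level left-recursive on its own operator ('+' at Body, '*' at Expr). That structure is LR(1), hence unambiguous.

Unambiguous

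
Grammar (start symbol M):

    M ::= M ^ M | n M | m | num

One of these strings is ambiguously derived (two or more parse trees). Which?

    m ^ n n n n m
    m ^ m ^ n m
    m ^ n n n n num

m ^ n n n n m: 1 tree
m ^ m ^ n m: 2 trees
m ^ n n n n num: 1 tree

m ^ m ^ n m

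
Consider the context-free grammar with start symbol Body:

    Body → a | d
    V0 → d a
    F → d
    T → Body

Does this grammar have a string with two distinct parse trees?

Unambiguous

Only Body is reachable from Body; ignoring the rest: Restricted to the reachable nonterminals, every rule has the form A → t or A → t B, and no two rules for the same A share a first terminal. The grammar encodes a DFA — one run per string.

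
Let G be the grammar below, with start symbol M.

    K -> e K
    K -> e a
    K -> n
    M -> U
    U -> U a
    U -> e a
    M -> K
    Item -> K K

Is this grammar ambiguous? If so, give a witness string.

Witness: e a

Derivation 1: M ⇒ U ⇒ e a
Derivation 2: M ⇒ K ⇒ e a

Two distinct leftmost derivations for the same string.

Ambiguous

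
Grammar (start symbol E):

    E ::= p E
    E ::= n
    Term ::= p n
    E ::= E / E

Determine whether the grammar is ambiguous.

Ambiguous

Witness: p n / n

Derivation 1: E ⇒ p E ⇒ p E / E ⇒ p n / E ⇒ p n / n
Derivation 2: E ⇒ E / E ⇒ p E / E ⇒ p n / E ⇒ p n / n

Two distinct leftmost derivations for the same string.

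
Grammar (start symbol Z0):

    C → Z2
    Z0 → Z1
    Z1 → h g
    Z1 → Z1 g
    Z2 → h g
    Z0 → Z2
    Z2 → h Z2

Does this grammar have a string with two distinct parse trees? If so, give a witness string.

Witness: h g

Derivation 1: Z0 ⇒ Z1 ⇒ h g
Derivation 2: Z0 ⇒ Z2 ⇒ h g

Two distinct leftmost derivations for the same string.

Ambiguous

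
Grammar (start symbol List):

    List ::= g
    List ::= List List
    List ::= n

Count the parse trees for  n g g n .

Parse trees for n g g n:
  [List [List n] [List [List g] [List [List g] [List n]]]]
  [List [List n] [List [List [List g] [List g]] [List n]]]
  [List [List [List n] [List g]] [List [List g] [List n]]]
  [List [List [List n] [List [List g] [List g]]] [List n]]
  [List [List [List [List n] [List g]] [List g]] [List n]]

5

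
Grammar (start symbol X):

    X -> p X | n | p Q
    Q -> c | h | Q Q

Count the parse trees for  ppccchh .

14

Parse trees for ppccchh (showing first 6 of 14):
  [X p [X p [Q [Q c] [Q [Q c] [Q [Q c] [Q [Q h] [Q h]]]]]]]
  [X p [X p [Q [Q c] [Q [Q c] [Q [Q [Q c] [Q h]] [Q h]]]]]]
  [X p [X p [Q [Q c] [Q [Q [Q c] [Q c]] [Q [Q h] [Q h]]]]]]
  [X p [X p [Q [Q c] [Q [Q [Q c] [Q [Q c] [Q h]]] [Q h]]]]]
  [X p [X p [Q [Q c] [Q [Q [Q [Q c] [Q c]] [Q h]] [Q h]]]]]
  [X p [X p [Q [Q [Q c] [Q c]] [Q [Q c] [Q [Q h] [Q h]]]]]]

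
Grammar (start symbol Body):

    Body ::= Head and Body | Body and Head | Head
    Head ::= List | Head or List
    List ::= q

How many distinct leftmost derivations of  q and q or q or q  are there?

Parse trees for q and q or q or q:
  [Body [Head [List q]] and [Body [Head [Head [Head [List q]] or [List q]] or [List q]]]]
  [Body [Body [Head [List q]]] and [Head [Head [Head [List q]] or [List q]] or [List q]]]

2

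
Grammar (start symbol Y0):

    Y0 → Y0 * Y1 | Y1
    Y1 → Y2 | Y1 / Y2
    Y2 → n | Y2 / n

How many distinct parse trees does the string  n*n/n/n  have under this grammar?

4

Parse trees for n*n/n/n:
  [Y0 [Y0 [Y1 [Y2 n]]] * [Y1 [Y2 [Y2 [Y2 n] / n] / n]]]
  [Y0 [Y0 [Y1 [Y2 n]]] * [Y1 [Y1 [Y2 n]] / [Y2 [Y2 n] / n]]]
  [Y0 [Y0 [Y1 [Y2 n]]] * [Y1 [Y1 [Y2 [Y2 n] / n]] / [Y2 n]]]
  [Y0 [Y0 [Y1 [Y2 n]]] * [Y1 [Y1 [Y1 [Y2 n]] / [Y2 n]] / [Y2 n]]]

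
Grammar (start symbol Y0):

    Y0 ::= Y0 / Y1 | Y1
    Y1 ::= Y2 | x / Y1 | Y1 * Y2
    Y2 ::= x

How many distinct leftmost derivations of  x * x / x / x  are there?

Parse trees for x * x / x / x:
  [Y0 [Y0 [Y1 [Y1 [Y2 x]] * [Y2 x]]] / [Y1 x / [Y1 [Y2 x]]]]
  [Y0 [Y0 [Y0 [Y1 [Y1 [Y2 x]] * [Y2 x]]] / [Y1 [Y2 x]]] / [Y1 [Y2 x]]]

2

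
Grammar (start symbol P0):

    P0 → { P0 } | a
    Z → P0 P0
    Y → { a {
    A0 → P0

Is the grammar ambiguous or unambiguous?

(Z, Y, A0 are unreachable from P0, so their rules don't affect L(P0).) L(P0) is { openⁿ atom closeⁿ : n ≥ 0 }. The bracket depth fixes n, and the derivation is forced at every step.

Unambiguous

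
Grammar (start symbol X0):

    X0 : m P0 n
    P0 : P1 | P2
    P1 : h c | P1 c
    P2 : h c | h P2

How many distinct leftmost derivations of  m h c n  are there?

Parse trees for m h c n:
  [X0 m [P0 [P1 h c]] n]
  [X0 m [P0 [P2 h c]] n]

2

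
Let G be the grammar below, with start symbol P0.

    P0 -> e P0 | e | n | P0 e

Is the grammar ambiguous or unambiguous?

Ambiguous

Witness: e e

Derivation 1: P0 ⇒ e P0 ⇒ e e
Derivation 2: P0 ⇒ P0 e ⇒ e e

Two distinct leftmost derivations for the same string.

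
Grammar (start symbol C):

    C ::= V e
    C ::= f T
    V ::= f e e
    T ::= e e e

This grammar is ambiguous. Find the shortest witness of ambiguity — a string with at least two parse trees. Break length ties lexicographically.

length 4: f e e e has 2 parse trees

Two derivations of f e e e:
  C ⇒ V e ⇒ f e e e
  C ⇒ f T ⇒ f e e e

f e e e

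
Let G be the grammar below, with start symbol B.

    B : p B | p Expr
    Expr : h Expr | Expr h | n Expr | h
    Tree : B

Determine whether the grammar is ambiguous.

Ambiguous

Witness: p h h

Derivation 1: B ⇒ p Expr ⇒ p h Expr ⇒ p h h
Derivation 2: B ⇒ p Expr ⇒ p Expr h ⇒ p h h

Two distinct leftmost derivations for the same string.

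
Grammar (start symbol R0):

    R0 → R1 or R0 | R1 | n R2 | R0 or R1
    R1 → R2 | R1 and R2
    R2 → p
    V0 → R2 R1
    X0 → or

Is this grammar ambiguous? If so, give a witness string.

Witness: p or p

Derivation 1: R0 ⇒ R1 or R0 ⇒ R2 or R0 ⇒ p or R0 ⇒ p or R1 ⇒ p or R2 ⇒ p or p
Derivation 2: R0 ⇒ R0 or R1 ⇒ R1 or R1 ⇒ R2 or R1 ⇒ p or R1 ⇒ p or R2 ⇒ p or p

Two distinct leftmost derivations for the same string.

Ambiguous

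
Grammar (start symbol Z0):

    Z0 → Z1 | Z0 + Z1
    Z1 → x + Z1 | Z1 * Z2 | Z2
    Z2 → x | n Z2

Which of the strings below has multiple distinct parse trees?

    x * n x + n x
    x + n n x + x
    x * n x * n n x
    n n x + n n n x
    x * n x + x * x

x * n x + n x: 1 tree
x + n n x + x: 2 trees
x * n x * n n x: 1 tree
n n x + n n n x: 1 tree
x * n x + x * x: 1 tree

x + n n x + x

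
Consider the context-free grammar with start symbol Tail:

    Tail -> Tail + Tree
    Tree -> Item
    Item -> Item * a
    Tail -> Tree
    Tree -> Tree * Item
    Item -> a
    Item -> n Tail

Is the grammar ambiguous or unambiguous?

Ambiguous

Witness: a * a

Derivation 1: Tail ⇒ Tree ⇒ Item ⇒ Item * a ⇒ a * a
Derivation 2: Tail ⇒ Tree ⇒ Tree * Item ⇒ Item * Item ⇒ a * Item ⇒ a * a

Two distinct leftmost derivations for the same string.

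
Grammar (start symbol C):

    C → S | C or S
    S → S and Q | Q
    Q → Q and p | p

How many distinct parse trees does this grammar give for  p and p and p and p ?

Parse trees for p and p and p and p:
  [C [S [S [Q p]] and [Q [Q [Q p] and p] and p]]]
  [C [S [S [S [Q p]] and [Q p]] and [Q [Q p] and p]]]
  [C [S [S [Q [Q p] and p]] and [Q [Q p] and p]]]
  [C [S [S [S [Q p]] and [Q [Q p] and p]] and [Q p]]]
  [C [S [S [S [S [Q p]] and [Q p]] and [Q p]] and [Q p]]]
  [C [S [S [S [Q [Q p] and p]] and [Q p]] and [Q p]]]
  [C [S [S [Q [Q [Q p] and p] and p]] and [Q p]]]
  [C [S [Q [Q [Q [Q p] and p] and p] and p]]]

8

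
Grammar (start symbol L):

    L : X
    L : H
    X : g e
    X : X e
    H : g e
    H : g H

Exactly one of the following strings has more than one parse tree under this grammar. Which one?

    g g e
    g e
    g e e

g g e: 1 tree
g e: 2 trees
g e e: 1 tree

g e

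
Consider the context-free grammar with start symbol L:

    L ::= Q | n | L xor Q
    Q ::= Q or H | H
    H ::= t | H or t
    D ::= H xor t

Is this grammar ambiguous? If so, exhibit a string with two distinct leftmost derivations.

Witness: t or t

Derivation 1: L ⇒ Q ⇒ Q or H ⇒ H or H ⇒ t or H ⇒ t or t
Derivation 2: L ⇒ Q ⇒ H ⇒ H or t ⇒ t or t

Two distinct leftmost derivations for the same string.

Ambiguous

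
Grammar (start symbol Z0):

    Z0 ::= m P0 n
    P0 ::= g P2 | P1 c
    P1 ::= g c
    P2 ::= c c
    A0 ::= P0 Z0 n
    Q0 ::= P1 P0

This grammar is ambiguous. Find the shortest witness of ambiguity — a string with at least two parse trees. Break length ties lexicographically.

m g c c n

length 5: m g c c n has 2 parse trees

Two derivations of m g c c n:
  Z0 ⇒ m P0 n ⇒ m g P2 n ⇒ m g c c n
  Z0 ⇒ m P0 n ⇒ m P1 c n ⇒ m g c c n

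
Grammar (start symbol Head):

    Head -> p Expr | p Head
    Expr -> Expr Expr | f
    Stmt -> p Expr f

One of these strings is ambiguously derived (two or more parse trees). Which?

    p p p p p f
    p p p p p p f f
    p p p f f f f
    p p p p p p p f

p p p f f f f

p p p p p f: 1 tree
p p p p p p f f: 1 tree
p p p f f f f: 5 trees
p p p p p p p f: 1 tree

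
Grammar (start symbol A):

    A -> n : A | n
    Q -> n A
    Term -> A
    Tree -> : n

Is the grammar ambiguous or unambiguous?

Only A is reachable from A; ignoring the rest: Right-recursive list with a separator: after each atom, whether the separator follows determines the rule. One parse per string.

Unambiguous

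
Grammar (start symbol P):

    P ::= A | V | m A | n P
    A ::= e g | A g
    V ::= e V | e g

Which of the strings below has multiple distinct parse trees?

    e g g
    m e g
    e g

e g

e g g: 1 tree
m e g: 1 tree
e g: 2 trees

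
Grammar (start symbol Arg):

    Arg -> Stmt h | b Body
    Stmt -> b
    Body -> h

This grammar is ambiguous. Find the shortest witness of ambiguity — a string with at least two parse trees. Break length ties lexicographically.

b h

length 2: b h has 2 parse trees

Two derivations of b h:
  Arg ⇒ Stmt h ⇒ b h
  Arg ⇒ b Body ⇒ b h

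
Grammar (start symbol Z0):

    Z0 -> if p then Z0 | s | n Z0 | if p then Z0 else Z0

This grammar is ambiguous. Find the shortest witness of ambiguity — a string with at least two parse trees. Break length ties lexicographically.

length 1: no string has ≥2 trees
length 2: no string has ≥2 trees
length 3: no string has ≥2 trees
length 4: no string has ≥2 trees
length 5: no string has ≥2 trees
length 6: no string has ≥2 trees
length 7: no string has ≥2 trees
length 8: no string has ≥2 trees
length 9: if p then if p then s else s has 2 parse trees

Two derivations of if p then if p then s else s:
  Z0 ⇒ if p then Z0 ⇒ if p then if p then Z0 else Z0 ⇒ if p then if p then s else Z0 ⇒ if p then if p then s else s
  Z0 ⇒ if p then Z0 else Z0 ⇒ if p then if p then Z0 else Z0 ⇒ if p then if p then s else Z0 ⇒ if p then if p then s else s

if p then if p then s else s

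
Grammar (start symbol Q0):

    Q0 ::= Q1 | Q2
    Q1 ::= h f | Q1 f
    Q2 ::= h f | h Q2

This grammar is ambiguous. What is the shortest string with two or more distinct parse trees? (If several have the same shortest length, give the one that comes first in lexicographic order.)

h f

length 2: h f has 2 parse trees

Two derivations of h f:
  Q0 ⇒ Q1 ⇒ h f
  Q0 ⇒ Q2 ⇒ h f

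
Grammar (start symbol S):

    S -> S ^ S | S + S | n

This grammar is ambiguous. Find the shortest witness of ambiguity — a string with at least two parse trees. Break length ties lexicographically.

n + n + n

length 1: no string has ≥2 trees
length 3: no string has ≥2 trees
length 5: n + n + n has 2 parse trees

Two derivations of n + n + n:
  S ⇒ S + S ⇒ S + S + S ⇒ n + S + S ⇒ n + n + S ⇒ n + n + n
  S ⇒ S + S ⇒ n + S ⇒ n + S + S ⇒ n + n + S ⇒ n + n + n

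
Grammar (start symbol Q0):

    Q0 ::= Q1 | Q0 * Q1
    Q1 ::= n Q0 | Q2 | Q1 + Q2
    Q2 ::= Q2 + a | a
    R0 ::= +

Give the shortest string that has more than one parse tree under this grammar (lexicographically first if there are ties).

length 1: no string has ≥2 trees
length 2: no string has ≥2 trees
length 3: a + a has 2 parse trees

Two derivations of a + a:
  Q0 ⇒ Q1 ⇒ Q2 ⇒ Q2 + a ⇒ a + a
  Q0 ⇒ Q1 ⇒ Q1 + Q2 ⇒ Q2 + Q2 ⇒ a + Q2 ⇒ a + a

a + a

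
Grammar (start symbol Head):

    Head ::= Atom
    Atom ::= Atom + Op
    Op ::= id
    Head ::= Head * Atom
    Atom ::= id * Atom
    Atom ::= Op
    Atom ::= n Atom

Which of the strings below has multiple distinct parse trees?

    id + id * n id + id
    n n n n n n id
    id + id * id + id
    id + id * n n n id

id + id * n id + id

id + id * n id + id: 2 trees
n n n n n n id: 1 tree
id + id * id + id: 1 tree
id + id * n n n id: 1 tree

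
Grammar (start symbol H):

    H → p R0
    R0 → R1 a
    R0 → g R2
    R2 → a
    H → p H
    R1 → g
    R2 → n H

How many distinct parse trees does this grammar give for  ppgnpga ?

Parse trees for ppgnpga:
  [H p [H p [R0 g [R2 n [H p [R0 [R1 g] a]]]]]]
  [H p [H p [R0 g [R2 n [H p [R0 g [R2 a]]]]]]]

2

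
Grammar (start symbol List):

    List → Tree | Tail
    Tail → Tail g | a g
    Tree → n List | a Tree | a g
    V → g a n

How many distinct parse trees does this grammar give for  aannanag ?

Parse trees for aannanag:
  [List [Tree a [Tree a [Tree n [List [Tree n [List [Tree a [Tree n [List [Tree a g]]]]]]]]]]]
  [List [Tree a [Tree a [Tree n [List [Tree n [List [Tree a [Tree n [List [Tail a g]]]]]]]]]]]

2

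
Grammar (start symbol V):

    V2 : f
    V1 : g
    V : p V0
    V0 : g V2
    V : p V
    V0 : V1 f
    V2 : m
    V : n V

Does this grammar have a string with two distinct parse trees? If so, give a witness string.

Witness: p g f

Derivation 1: V ⇒ p V0 ⇒ p g V2 ⇒ p g f
Derivation 2: V ⇒ p V0 ⇒ p V1 f ⇒ p g f

Two distinct leftmost derivations for the same string.

Ambiguous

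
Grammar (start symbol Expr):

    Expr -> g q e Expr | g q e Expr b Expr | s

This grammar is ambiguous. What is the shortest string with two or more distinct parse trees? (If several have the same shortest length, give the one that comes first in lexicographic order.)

length 1: no string has ≥2 trees
length 4: no string has ≥2 trees
length 6: no string has ≥2 trees
length 7: no string has ≥2 trees
length 9: g q e g q e s b s has 2 parse trees

Two derivations of g q e g q e s b s:
  Expr ⇒ g q e Expr ⇒ g q e g q e Expr b Expr ⇒ g q e g q e s b Expr ⇒ g q e g q e s b s
  Expr ⇒ g q e Expr b Expr ⇒ g q e g q e Expr b Expr ⇒ g q e g q e s b Expr ⇒ g q e g q e s b s

g q e g q e s b s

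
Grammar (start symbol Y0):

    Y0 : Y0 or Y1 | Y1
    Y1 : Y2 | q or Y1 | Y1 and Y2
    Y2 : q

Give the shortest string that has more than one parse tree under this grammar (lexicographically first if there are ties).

length 1: no string has ≥2 trees
length 3: q or q has 2 parse trees

Two derivations of q or q:
  Y0 ⇒ Y0 or Y1 ⇒ Y1 or Y1 ⇒ Y2 or Y1 ⇒ q or Y1 ⇒ q or Y2 ⇒ q or q
  Y0 ⇒ Y1 ⇒ q or Y1 ⇒ q or Y2 ⇒ q or q

q or q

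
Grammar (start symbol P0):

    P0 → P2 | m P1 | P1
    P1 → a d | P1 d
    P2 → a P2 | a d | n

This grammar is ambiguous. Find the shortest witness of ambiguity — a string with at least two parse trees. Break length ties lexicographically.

a d

length 1: no string has ≥2 trees
length 2: a d has 2 parse trees

Two derivations of a d:
  P0 ⇒ P2 ⇒ a d
  P0 ⇒ P1 ⇒ a d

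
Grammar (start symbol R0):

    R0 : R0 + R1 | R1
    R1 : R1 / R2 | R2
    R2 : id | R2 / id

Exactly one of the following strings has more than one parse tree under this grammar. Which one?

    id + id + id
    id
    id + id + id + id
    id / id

id + id + id: 1 tree
id: 1 tree
id + id + id + id: 1 tree
id / id: 2 trees

id / id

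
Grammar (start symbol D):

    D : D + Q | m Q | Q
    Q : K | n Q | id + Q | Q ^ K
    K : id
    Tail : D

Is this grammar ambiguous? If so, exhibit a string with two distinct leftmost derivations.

Witness: id + id

Derivation 1: D ⇒ D + Q ⇒ Q + Q ⇒ K + Q ⇒ id + Q ⇒ id + K ⇒ id + id
Derivation 2: D ⇒ Q ⇒ id + Q ⇒ id + K ⇒ id + id

Two distinct leftmost derivations for the same string.

Ambiguous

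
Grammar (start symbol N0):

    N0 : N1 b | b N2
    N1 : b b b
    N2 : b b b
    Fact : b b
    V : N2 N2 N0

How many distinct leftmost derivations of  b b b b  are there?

2

Parse trees for b b b b:
  [N0 [N1 b b b] b]
  [N0 b [N2 b b b]]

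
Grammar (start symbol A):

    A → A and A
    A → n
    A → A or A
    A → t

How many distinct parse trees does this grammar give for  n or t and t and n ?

5

Parse trees for n or t and t and n:
  [A [A [A n] or [A t]] and [A [A t] and [A n]]]
  [A [A [A [A n] or [A t]] and [A t]] and [A n]]
  [A [A [A n] or [A [A t] and [A t]]] and [A n]]
  [A [A n] or [A [A t] and [A [A t] and [A n]]]]
  [A [A n] or [A [A [A t] and [A t]] and [A n]]]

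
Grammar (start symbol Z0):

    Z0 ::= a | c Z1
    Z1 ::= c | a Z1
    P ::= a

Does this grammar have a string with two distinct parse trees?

(P is unreachable from Z0, so its rules don't affect L(Z0).) Each reachable nonterminal has at most one production per leading terminal, and all productions are right-linear; the derivation is determined token-by-token.

Unambiguous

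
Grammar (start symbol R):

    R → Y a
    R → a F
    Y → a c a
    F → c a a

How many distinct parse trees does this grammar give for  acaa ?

2

Parse trees for acaa:
  [R [Y a c a] a]
  [R a [F c a a]]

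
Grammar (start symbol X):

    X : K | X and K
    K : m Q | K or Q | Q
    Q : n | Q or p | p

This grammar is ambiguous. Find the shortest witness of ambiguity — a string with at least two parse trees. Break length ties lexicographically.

n or p

length 1: no string has ≥2 trees
length 2: no string has ≥2 trees
length 3: n or p has 2 parse trees

Two derivations of n or p:
  X ⇒ K ⇒ K or Q ⇒ Q or Q ⇒ n or Q ⇒ n or p
  X ⇒ K ⇒ Q ⇒ Q or p ⇒ n or p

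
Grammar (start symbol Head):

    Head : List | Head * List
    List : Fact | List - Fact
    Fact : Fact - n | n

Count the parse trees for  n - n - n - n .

Parse trees for n - n - n - n:
  [Head [List [Fact [Fact [Fact [Fact n] - n] - n] - n]]]
  [Head [List [List [Fact n]] - [Fact [Fact [Fact n] - n] - n]]]
  [Head [List [List [Fact [Fact n] - n]] - [Fact [Fact n] - n]]]
  [Head [List [List [List [Fact n]] - [Fact n]] - [Fact [Fact n] - n]]]
  [Head [List [List [Fact [Fact [Fact n] - n] - n]] - [Fact n]]]
  [Head [List [List [List [Fact n]] - [Fact [Fact n] - n]] - [Fact n]]]
  [Head [List [List [List [Fact [Fact n] - n]] - [Fact n]] - [Fact n]]]
  [Head [List [List [List [List [Fact n]] - [Fact n]] - [Fact n]] - [Fact n]]]

8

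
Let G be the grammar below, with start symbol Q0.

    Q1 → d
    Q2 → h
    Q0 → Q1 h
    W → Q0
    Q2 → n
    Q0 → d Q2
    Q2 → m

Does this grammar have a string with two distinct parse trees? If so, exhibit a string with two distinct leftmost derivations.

Witness: d h

Derivation 1: Q0 ⇒ Q1 h ⇒ d h
Derivation 2: Q0 ⇒ d Q2 ⇒ d h

Two distinct leftmost derivations for the same string.

Ambiguous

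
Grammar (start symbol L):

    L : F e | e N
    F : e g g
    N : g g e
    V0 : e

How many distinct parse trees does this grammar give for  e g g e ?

Parse trees for e g g e:
  [L [F e g g] e]
  [L e [N g g e]]

2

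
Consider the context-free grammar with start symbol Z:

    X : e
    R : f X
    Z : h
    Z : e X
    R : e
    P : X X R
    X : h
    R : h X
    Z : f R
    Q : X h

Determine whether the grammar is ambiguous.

Unambiguous

Only Z, R, X are reachable from Z; ignoring the rest: The reachable rules are right-linear with at most one rule per (nonterminal, next-terminal) pair. Each input token forces the next rule, so parsing is deterministic.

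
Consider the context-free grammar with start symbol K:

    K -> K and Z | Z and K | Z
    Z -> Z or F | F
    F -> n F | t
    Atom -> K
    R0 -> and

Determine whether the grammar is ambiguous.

Ambiguous

Witness: t and t

Derivation 1: K ⇒ K and Z ⇒ Z and Z ⇒ F and Z ⇒ t and Z ⇒ t and F ⇒ t and t
Derivation 2: K ⇒ Z and K ⇒ F and K ⇒ t and K ⇒ t and Z ⇒ t and F ⇒ t and t

Two distinct leftmost derivations for the same string.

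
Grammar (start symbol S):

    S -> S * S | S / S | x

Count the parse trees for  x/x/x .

Parse trees for x/x/x:
  [S [S x] / [S [S x] / [S x]]]
  [S [S [S x] / [S x]] / [S x]]

2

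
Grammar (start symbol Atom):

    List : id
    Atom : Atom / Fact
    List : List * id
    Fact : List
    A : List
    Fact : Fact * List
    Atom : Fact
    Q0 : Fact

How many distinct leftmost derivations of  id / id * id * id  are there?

4

Parse trees for id / id * id * id:
  [Atom [Atom [Fact [List id]]] / [Fact [List [List [List id] * id] * id]]]
  [Atom [Atom [Fact [List id]]] / [Fact [Fact [List id]] * [List [List id] * id]]]
  [Atom [Atom [Fact [List id]]] / [Fact [Fact [List [List id] * id]] * [List id]]]
  [Atom [Atom [Fact [List id]]] / [Fact [Fact [Fact [List id]] * [List id]] * [List id]]]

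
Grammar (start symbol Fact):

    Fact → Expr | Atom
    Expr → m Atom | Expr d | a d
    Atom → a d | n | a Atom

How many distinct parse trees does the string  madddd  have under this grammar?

1

Parse trees for madddd:
  [Fact [Expr [Expr [Expr [Expr m [Atom a d]] d] d] d]]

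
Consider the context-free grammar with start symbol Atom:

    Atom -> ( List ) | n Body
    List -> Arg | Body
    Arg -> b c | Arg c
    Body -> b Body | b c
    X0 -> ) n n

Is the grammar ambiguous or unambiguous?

Witness: ( b c )

Derivation 1: Atom ⇒ ( List ) ⇒ ( Arg ) ⇒ ( b c )
Derivation 2: Atom ⇒ ( List ) ⇒ ( Body ) ⇒ ( b c )

Two distinct leftmost derivations for the same string.

Ambiguous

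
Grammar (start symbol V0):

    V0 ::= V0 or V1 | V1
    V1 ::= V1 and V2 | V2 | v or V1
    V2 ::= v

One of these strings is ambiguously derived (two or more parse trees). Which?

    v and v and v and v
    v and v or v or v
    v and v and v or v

v and v and v and v: 1 tree
v and v or v or v: 2 trees
v and v and v or v: 1 tree

v and v or v or v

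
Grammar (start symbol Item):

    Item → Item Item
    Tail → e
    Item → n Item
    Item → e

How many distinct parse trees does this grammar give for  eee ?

2

Parse trees for eee:
  [Item [Item e] [Item [Item e] [Item e]]]
  [Item [Item [Item e] [Item e]] [Item e]]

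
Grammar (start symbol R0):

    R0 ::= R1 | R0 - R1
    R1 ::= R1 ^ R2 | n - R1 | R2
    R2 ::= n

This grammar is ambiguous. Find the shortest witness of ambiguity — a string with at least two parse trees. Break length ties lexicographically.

n - n

length 1: no string has ≥2 trees
length 3: n - n has 2 parse trees

Two derivations of n - n:
  R0 ⇒ R1 ⇒ n - R1 ⇒ n - R2 ⇒ n - n
  R0 ⇒ R0 - R1 ⇒ R1 - R1 ⇒ R2 - R1 ⇒ n - R1 ⇒ n - R2 ⇒ n - n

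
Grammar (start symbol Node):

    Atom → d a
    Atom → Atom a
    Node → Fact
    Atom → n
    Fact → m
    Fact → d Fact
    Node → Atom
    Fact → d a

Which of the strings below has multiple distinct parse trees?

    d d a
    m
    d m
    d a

d d a: 1 tree
m: 1 tree
d m: 1 tree
d a: 2 trees

d a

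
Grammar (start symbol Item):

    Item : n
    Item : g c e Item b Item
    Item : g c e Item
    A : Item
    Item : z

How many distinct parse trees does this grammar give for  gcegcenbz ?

2

Parse trees for gcegcenbz:
  [Item g c e [Item g c e [Item n]] b [Item z]]
  [Item g c e [Item g c e [Item n] b [Item z]]]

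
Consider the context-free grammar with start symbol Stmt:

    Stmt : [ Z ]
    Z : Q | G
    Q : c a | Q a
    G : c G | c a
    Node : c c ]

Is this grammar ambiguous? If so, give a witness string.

Ambiguous

Witness: [ c a ]

Derivation 1: Stmt ⇒ [ Z ] ⇒ [ Q ] ⇒ [ c a ]
Derivation 2: Stmt ⇒ [ Z ] ⇒ [ G ] ⇒ [ c a ]

Two distinct leftmost derivations for the same string.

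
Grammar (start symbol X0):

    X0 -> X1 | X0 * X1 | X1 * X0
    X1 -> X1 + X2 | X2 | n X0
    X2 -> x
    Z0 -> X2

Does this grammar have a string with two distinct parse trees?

Ambiguous

Witness: x * x

Derivation 1: X0 ⇒ X0 * X1 ⇒ X1 * X1 ⇒ X2 * X1 ⇒ x * X1 ⇒ x * X2 ⇒ x * x
Derivation 2: X0 ⇒ X1 * X0 ⇒ X2 * X0 ⇒ x * X0 ⇒ x * X1 ⇒ x * X2 ⇒ x * x

Two distinct leftmost derivations for the same string.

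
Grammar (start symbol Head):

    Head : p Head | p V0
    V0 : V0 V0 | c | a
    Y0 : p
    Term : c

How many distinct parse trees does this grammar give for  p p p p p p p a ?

1

Parse trees for p p p p p p p a:
  [Head p [Head p [Head p [Head p [Head p [Head p [Head p [V0 a]]]]]]]]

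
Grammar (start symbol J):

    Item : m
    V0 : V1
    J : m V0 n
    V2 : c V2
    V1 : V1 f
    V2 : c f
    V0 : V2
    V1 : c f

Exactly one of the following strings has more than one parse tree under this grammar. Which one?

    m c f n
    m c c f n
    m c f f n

m c f n

m c f n: 2 trees
m c c f n: 1 tree
m c f f n: 1 tree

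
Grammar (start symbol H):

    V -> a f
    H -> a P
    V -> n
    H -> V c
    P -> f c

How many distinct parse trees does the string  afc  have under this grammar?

Parse trees for afc:
  [H a [P f c]]
  [H [V a f] c]

2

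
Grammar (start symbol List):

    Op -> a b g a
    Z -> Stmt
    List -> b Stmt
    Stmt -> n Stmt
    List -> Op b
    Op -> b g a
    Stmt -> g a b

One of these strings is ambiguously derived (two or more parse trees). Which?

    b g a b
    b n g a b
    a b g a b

b g a b: 2 trees
b n g a b: 1 tree
a b g a b: 1 tree

b g a b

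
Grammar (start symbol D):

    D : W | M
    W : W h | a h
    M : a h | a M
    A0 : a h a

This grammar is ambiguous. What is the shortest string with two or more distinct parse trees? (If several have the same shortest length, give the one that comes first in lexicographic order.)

length 2: a h has 2 parse trees

Two derivations of a h:
  D ⇒ W ⇒ a h
  D ⇒ M ⇒ a h

a h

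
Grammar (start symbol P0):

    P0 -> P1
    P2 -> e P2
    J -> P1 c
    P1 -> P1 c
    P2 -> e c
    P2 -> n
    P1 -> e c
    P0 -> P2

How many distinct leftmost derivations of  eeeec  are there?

Parse trees for eeeec:
  [P0 [P2 e [P2 e [P2 e [P2 e c]]]]]

1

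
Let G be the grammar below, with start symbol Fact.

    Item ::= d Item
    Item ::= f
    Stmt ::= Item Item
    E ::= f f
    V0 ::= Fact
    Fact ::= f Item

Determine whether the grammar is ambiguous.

(V0, Stmt, E are unreachable from Fact, so their rules don't affect L(Fact).) Restricted to the reachable nonterminals, every rule has the form A → t or A → t B, and no two rules for the same A share a first terminal. The grammar encodes a DFA — one run per string.

Unambiguous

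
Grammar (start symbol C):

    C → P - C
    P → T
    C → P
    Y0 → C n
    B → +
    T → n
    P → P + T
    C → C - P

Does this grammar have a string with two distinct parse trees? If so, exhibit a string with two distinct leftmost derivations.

Ambiguous

Witness: n - n

Derivation 1: C ⇒ P - C ⇒ T - C ⇒ n - C ⇒ n - P ⇒ n - T ⇒ n - n
Derivation 2: C ⇒ C - P ⇒ P - P ⇒ T - P ⇒ n - P ⇒ n - T ⇒ n - n

Two distinct leftmost derivations for the same string.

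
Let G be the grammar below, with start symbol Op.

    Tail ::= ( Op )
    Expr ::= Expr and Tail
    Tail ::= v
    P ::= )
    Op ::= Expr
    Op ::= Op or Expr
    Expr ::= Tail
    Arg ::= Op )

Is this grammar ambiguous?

(P, Arg are unreachable from Op, so their rules don't affect L(Op).) This is a standard precedence ladder (Op over Expr over Tail), with each level left-recursive on its own operator ('or' at Op, 'and' at Expr). That structure is LR(1), hence unambiguous.

Unambiguous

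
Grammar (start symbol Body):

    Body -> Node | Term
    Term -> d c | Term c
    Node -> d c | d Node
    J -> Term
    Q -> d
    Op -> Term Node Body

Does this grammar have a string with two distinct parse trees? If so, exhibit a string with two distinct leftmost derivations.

Witness: d c

Derivation 1: Body ⇒ Node ⇒ d c
Derivation 2: Body ⇒ Term ⇒ d c

Two distinct leftmost derivations for the same string.

Ambiguous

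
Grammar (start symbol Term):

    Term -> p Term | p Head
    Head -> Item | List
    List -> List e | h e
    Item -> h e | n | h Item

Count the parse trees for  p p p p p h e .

2

Parse trees for p p p p p h e:
  [Term p [Term p [Term p [Term p [Term p [Head [Item h e]]]]]]]
  [Term p [Term p [Term p [Term p [Term p [Head [List h e]]]]]]]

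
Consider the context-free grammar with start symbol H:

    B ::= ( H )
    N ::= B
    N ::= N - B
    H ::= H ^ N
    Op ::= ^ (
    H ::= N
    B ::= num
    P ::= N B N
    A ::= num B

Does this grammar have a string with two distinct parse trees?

Unambiguous

(Op, A, P are unreachable from H, so their rules don't affect L(H).) The grammar is stratified — H handles '^' (left-recursive), N handles '-', B atoms. Each operator has a fixed associativity and precedence level, so every string has one parse.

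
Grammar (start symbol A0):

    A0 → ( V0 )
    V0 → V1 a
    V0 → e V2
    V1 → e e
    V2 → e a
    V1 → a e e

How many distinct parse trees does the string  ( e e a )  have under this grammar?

Parse trees for ( e e a ):
  [A0 ( [V0 [V1 e e] a] )]
  [A0 ( [V0 e [V2 e a]] )]

2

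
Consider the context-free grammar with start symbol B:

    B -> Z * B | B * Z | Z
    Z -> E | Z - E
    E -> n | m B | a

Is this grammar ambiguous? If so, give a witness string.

Witness: a * a

Derivation 1: B ⇒ Z * B ⇒ E * B ⇒ a * B ⇒ a * Z ⇒ a * E ⇒ a * a
Derivation 2: B ⇒ B * Z ⇒ Z * Z ⇒ E * Z ⇒ a * Z ⇒ a * E ⇒ a * a

Two distinct leftmost derivations for the same string.

Ambiguous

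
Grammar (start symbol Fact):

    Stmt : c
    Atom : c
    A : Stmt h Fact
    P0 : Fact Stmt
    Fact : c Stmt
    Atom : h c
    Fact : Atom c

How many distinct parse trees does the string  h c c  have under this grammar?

1

Parse trees for h c c:
  [Fact [Atom h c] c]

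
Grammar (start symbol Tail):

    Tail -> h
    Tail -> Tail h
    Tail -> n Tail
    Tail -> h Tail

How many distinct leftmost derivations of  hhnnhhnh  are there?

1

Parse trees for hhnnhhnh:
  [Tail h [Tail h [Tail n [Tail n [Tail h [Tail h [Tail n [Tail h]]]]]]]]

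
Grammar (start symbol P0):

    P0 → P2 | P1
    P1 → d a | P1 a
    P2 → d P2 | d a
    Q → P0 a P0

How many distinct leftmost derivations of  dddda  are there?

Parse trees for dddda:
  [P0 [P2 d [P2 d [P2 d [P2 d a]]]]]

1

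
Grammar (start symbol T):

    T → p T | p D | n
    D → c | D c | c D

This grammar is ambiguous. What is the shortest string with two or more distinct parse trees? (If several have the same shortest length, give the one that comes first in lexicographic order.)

p c c

length 1: no string has ≥2 trees
length 2: no string has ≥2 trees
length 3: p c c has 2 parse trees

Two derivations of p c c:
  T ⇒ p D ⇒ p D c ⇒ p c c
  T ⇒ p D ⇒ p c D ⇒ p c c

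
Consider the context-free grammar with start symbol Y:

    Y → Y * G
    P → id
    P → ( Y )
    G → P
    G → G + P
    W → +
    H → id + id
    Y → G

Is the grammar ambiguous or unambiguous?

Unambiguous

Only Y, G, P are reachable from Y; ignoring the rest: This is a standard precedence ladder (Y over G over P), with each level left-recursive on its own operator ('*' at Y, '+' at G). That structure is LR(1), hence unambiguous.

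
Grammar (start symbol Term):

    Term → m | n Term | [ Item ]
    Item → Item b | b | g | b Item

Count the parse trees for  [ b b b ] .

4

Parse trees for [ b b b ]:
  [Term [ [Item [Item [Item b] b] b] ]]
  [Term [ [Item [Item b [Item b]] b] ]]
  [Term [ [Item b [Item [Item b] b]] ]]
  [Term [ [Item b [Item b [Item b]]] ]]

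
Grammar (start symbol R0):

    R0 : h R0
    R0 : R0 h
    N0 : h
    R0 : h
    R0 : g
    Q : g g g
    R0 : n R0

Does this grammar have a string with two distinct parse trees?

Witness: h h

Derivation 1: R0 ⇒ h R0 ⇒ h h
Derivation 2: R0 ⇒ R0 h ⇒ h h

Two distinct leftmost derivations for the same string.

Ambiguous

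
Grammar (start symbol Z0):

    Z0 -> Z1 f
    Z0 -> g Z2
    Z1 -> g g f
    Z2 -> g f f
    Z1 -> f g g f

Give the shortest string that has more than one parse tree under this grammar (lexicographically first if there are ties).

g g f f

length 4: g g f f has 2 parse trees

Two derivations of g g f f:
  Z0 ⇒ Z1 f ⇒ g g f f
  Z0 ⇒ g Z2 ⇒ g g f f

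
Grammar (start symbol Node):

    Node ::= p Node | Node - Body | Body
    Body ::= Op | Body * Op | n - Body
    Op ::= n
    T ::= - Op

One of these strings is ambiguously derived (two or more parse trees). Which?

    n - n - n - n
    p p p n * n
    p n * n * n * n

n - n - n - n

n - n - n - n: 8 trees
p p p n * n: 1 tree
p n * n * n * n: 1 tree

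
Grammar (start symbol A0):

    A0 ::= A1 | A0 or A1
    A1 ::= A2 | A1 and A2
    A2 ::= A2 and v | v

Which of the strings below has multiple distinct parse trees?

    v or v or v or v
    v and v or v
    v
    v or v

v and v or v

v or v or v or v: 1 tree
v and v or v: 2 trees
v: 1 tree
v or v: 1 tree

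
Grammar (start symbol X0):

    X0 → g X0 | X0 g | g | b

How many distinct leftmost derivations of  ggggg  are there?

Parse trees for ggggg (showing first 6 of 16):
  [X0 g [X0 g [X0 g [X0 g [X0 g]]]]]
  [X0 g [X0 g [X0 g [X0 [X0 g] g]]]]
  [X0 g [X0 g [X0 [X0 g [X0 g]] g]]]
  [X0 g [X0 g [X0 [X0 [X0 g] g] g]]]
  [X0 g [X0 [X0 g [X0 g [X0 g]]] g]]
  [X0 g [X0 [X0 g [X0 [X0 g] g]] g]]

16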